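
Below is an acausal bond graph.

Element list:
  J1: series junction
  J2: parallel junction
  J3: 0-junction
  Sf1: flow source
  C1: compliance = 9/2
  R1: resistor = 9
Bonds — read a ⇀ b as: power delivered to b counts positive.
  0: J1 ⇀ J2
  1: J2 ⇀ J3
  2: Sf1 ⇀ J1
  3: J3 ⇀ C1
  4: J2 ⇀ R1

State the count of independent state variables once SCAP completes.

β2 →Sf1  (source Sf1 imposes f)
β0 →J1  (1-jn J1 has f-setter on 2)
β3 →J3  (prefer integral on C1)
β1 →J2  (0-jn J3 has e-setter on 3)
β4 →R1  (0-jn J2 has e-setter on 1)

1  (C1 all integral)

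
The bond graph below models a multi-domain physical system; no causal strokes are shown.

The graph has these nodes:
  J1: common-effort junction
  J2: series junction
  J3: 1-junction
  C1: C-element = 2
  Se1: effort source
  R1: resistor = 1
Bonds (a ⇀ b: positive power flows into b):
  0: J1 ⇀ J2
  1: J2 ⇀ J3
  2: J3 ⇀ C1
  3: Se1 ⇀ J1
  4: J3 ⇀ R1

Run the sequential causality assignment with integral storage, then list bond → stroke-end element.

β0 stroke at J2
β1 stroke at J3
β2 stroke at J3
β3 stroke at J1
β4 stroke at R1

b3 stroke at J1  (Se1 fixes effort; stroke away)
b0 stroke at J2  (J1 effort already set via bond 3)
b1 stroke at J3  (closing 1-jn rule on J2)
b2 stroke at J3  (C1 integral (e out))
b4 stroke at R1  (J3: last free bond brings flow in)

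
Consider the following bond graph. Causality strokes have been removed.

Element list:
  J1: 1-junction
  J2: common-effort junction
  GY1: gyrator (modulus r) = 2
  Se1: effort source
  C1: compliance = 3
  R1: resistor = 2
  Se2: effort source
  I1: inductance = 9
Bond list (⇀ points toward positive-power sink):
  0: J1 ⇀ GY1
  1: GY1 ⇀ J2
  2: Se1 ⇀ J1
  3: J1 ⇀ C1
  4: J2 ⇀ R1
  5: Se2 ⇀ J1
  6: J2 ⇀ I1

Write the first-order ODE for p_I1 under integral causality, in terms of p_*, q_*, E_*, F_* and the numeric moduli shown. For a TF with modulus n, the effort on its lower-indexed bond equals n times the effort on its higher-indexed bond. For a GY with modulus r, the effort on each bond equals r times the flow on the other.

#2 →J1  (Se1 (Se) sets effort on bond)
#5 →J1  (Se2 (Se) sets effort on bond)
#3 →J1  (C1: C, integral causality)
#0 →GY1  (closing 1-jn rule on J1)
#1 →GY1  (through GY1, causality inverts; strokes same side of GY1)
#6 →I1  (prefer integral on I1)
#4 →J2  (J2 needs exactly one e-in)

dp_I1/dt = E_Se1 + E_Se2 - 2*p_I1/9 - q_C1/3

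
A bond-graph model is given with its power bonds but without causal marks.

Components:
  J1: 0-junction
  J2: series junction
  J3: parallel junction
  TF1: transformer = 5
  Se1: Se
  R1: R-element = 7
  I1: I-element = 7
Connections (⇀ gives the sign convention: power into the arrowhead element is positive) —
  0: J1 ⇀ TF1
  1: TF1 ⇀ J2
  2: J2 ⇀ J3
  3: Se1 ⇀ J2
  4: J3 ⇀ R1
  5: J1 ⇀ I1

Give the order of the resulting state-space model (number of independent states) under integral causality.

bond 3 |J2  (Se1 fixes effort; stroke away)
bond 5 |I1  (prefer integral on I1)
bond 0 |J1  (J1: last free bond brings effort in)
bond 1 |TF1  (TF TF1: opposite of bond 0)
bond 2 |J2  (1-jn J2 has f-setter on 1)
bond 4 |J3  (J3 needs exactly one e-in)

1  (I1 all integral)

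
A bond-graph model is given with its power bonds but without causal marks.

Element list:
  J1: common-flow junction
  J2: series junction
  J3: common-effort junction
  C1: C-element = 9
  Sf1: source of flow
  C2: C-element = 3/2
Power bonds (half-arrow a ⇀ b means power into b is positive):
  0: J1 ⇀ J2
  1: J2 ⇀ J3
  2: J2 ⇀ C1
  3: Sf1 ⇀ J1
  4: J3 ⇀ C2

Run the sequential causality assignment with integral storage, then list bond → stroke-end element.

bond 3 stroke at Sf1  (source Sf1 imposes f)
bond 0 stroke at J1  (1-jn J1 has f-setter on 3)
bond 1 stroke at J2  (J2: bond 0 brought flow, rest push out)
bond 2 stroke at J2  (J2 flow already set via bond 0)
bond 4 stroke at J3  (J3 needs exactly one e-in)

#0 stroke→J1
#1 stroke→J2
#2 stroke→J2
#3 stroke→Sf1
#4 stroke→J3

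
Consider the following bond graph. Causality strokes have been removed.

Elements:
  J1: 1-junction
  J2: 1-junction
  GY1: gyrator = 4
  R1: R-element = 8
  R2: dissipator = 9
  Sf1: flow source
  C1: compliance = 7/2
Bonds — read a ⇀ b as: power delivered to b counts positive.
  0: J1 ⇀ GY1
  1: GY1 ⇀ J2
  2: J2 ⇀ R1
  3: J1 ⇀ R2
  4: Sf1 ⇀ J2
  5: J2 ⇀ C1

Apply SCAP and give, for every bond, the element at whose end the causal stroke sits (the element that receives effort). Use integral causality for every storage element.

bond 4 stroke→Sf1  (Sf1: flow source, stroke at near end)
bond 1 stroke→J2  (1-jn J2 has f-setter on 4)
bond 2 stroke→J2  (J2: bond 4 brought flow, rest push out)
bond 5 stroke→J2  (J2: bond 4 brought flow, rest push out)
bond 0 stroke→J1  (GY GY1: same side as bond 1)
bond 3 stroke→R2  (only one flow-in slot at J1)

b0 stroke→J1
b1 stroke→J2
b2 stroke→J2
b3 stroke→R2
b4 stroke→Sf1
b5 stroke→J2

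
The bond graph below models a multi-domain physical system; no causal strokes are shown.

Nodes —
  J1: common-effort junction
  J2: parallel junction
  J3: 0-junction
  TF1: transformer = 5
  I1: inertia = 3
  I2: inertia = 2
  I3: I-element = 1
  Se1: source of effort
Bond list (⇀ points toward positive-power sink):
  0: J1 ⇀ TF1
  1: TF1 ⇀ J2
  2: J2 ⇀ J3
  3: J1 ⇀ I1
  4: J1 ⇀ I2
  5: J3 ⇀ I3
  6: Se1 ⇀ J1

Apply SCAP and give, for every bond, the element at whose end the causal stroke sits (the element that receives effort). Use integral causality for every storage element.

β6 stroke→J1  (Se1 fixes effort; stroke away)
β0 stroke→TF1  (0-jn J1 has e-setter on 6)
β3 stroke→I1  (J1 effort already set via bond 6)
β4 stroke→I2  (0-jn J1 has e-setter on 6)
β1 stroke→J2  (TF1 one-in-one-out from 0)
β2 stroke→J3  (J2: bond 1 brought effort, rest push out)
β5 stroke→I3  (common-e at J3 fixed by 2)

b0 |TF1
b1 |J2
b2 |J3
b3 |I1
b4 |I2
b5 |I3
b6 |J1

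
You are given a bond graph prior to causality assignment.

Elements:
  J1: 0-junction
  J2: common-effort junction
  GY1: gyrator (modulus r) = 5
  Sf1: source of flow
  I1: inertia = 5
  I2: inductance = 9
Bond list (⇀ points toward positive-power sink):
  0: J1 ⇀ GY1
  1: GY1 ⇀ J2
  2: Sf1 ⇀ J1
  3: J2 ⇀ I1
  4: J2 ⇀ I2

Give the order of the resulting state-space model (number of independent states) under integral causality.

b2 stroke→Sf1  (Sf1: flow source, stroke at near end)
b0 stroke→J1  (only one effort-in slot at J1)
b1 stroke→J2  (GY1: gyrator matches bond 0)
b3 stroke→I1  (J2: bond 1 brought effort, rest push out)
b4 stroke→I2  (common-e at J2 fixed by 1)

2  (I1, I2 all integral)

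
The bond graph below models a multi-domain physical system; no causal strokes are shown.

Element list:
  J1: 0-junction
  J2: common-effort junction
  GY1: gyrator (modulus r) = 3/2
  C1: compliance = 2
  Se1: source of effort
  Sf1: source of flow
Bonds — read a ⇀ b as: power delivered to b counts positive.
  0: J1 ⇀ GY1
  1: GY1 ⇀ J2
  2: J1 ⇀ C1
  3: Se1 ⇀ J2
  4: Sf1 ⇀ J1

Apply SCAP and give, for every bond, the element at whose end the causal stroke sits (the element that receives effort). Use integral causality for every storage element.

β3 |J2  (Se1 fixes effort; stroke away)
β4 |Sf1  (Sf1 (Sf) sets flow on bond)
β1 |GY1  (J2 effort already set via bond 3)
β0 |GY1  (GY GY1: same side as bond 1)
β2 |J1  (J1 needs exactly one e-in)

bond 0 →GY1
bond 1 →GY1
bond 2 →J1
bond 3 →J2
bond 4 →Sf1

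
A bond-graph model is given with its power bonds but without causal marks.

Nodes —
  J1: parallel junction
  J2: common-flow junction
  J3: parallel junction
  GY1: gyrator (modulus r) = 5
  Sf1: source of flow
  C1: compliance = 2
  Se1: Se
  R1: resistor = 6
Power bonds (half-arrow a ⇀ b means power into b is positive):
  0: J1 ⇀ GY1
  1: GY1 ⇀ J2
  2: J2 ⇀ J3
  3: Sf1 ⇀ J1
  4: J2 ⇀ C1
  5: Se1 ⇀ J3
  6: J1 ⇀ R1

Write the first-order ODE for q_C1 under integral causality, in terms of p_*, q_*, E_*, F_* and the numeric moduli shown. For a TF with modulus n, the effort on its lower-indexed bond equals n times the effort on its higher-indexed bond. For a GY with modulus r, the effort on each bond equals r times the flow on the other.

dq_C1/dt = -6*E_Se1/25 + 6*F_Sf1/5 - 3*q_C1/25

b3 stroke at Sf1  (source Sf1 imposes f)
b5 stroke at J3  (source Se1 imposes e)
b2 stroke at J2  (J3 effort already set via bond 5)
b4 stroke at J2  (C1 integral (e out))
b1 stroke at GY1  (J2: last free bond brings flow in)
b0 stroke at GY1  (GY1 both-in/both-out from 1)
b6 stroke at J1  (J1 needs exactly one e-in)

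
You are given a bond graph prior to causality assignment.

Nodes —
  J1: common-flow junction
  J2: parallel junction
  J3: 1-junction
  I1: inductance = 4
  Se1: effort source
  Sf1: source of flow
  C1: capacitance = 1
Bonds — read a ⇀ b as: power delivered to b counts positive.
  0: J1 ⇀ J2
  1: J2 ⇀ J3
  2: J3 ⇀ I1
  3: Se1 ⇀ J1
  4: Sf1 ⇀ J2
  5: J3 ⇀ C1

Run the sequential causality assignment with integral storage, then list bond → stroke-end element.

#0 |J2
#1 |J3
#2 |I1
#3 |J1
#4 |Sf1
#5 |J3

#3 stroke at J1  (Se1 (Se) sets effort on bond)
#4 stroke at Sf1  (Sf1 (Sf) sets flow on bond)
#0 stroke at J2  (closing 1-jn rule on J1)
#1 stroke at J3  (0-jn J2 has e-setter on 0)
#2 stroke at I1  (I1 integral (f out))
#5 stroke at J3  (common-f at J3 fixed by 2)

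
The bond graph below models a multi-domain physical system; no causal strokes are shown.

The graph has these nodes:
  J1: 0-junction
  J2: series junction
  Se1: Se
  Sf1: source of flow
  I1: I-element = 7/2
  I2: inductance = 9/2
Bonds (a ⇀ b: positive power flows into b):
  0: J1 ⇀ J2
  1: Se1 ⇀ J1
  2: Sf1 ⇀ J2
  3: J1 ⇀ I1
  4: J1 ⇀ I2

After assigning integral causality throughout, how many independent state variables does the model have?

2  (I1, I2 all integral)

β1 |J1  (Se1 (Se) sets effort on bond)
β2 |Sf1  (Sf1 (Sf) sets flow on bond)
β0 |J2  (0-jn J1 has e-setter on 1)
β3 |I1  (J1: bond 1 brought effort, rest push out)
β4 |I2  (0-jn J1 has e-setter on 1)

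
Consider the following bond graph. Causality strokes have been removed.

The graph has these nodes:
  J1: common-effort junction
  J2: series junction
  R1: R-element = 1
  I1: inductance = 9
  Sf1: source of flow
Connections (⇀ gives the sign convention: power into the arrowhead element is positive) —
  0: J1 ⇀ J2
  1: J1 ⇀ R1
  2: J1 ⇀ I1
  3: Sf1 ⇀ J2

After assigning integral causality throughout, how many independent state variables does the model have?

1  (I1 all integral)

#3 →Sf1  (Sf1: flow source, stroke at near end)
#0 →J2  (J2 flow already set via bond 3)
#2 →I1  (I1 integral (f out))
#1 →J1  (J1 needs exactly one e-in)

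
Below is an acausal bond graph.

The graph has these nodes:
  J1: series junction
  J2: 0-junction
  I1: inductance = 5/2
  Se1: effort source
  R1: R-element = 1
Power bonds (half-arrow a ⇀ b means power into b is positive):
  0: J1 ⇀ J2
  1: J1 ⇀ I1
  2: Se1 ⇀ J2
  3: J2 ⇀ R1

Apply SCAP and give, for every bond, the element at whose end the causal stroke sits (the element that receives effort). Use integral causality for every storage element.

β2 stroke at J2  (Se1 (Se) sets effort on bond)
β0 stroke at J1  (common-e at J2 fixed by 2)
β3 stroke at R1  (J2: bond 2 brought effort, rest push out)
β1 stroke at I1  (J1 needs exactly one f-in)

bond 0 stroke at J1
bond 1 stroke at I1
bond 2 stroke at J2
bond 3 stroke at R1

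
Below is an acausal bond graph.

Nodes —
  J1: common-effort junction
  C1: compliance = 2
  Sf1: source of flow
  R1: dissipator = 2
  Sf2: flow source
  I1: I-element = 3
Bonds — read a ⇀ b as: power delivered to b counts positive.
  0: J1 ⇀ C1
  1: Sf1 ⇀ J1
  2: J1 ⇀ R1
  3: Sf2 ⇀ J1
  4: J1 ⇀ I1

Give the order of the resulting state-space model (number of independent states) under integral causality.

2  (C1, I1 all integral)

b1 stroke→Sf1  (Sf1: flow source, stroke at near end)
b3 stroke→Sf2  (source Sf2 imposes f)
b0 stroke→J1  (C1 outputs effort q/C1)
b2 stroke→R1  (J1: bond 0 brought effort, rest push out)
b4 stroke→I1  (J1 effort already set via bond 0)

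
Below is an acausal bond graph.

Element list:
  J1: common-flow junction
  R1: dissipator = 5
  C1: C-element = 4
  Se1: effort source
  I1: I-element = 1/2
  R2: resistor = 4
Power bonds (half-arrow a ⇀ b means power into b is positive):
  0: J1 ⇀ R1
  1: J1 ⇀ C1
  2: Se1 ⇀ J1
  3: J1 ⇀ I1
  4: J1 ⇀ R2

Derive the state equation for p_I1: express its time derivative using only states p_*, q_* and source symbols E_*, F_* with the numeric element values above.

dp_I1/dt = E_Se1 - 18*p_I1 - q_C1/4

b2 →J1  (Se1 fixes effort; stroke away)
b1 →J1  (prefer integral on C1)
b3 →I1  (prefer integral on I1)
b0 →J1  (J1: bond 3 brought flow, rest push out)
b4 →J1  (J1: bond 3 brought flow, rest push out)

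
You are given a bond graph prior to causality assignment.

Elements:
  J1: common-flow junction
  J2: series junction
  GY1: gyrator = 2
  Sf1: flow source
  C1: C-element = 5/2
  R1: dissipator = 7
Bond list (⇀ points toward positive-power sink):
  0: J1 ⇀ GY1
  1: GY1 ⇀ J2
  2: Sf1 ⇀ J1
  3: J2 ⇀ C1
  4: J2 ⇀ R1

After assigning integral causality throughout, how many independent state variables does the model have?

1  (C1 all integral)

β2 |Sf1  (source Sf1 imposes f)
β0 |J1  (J1: bond 2 brought flow, rest push out)
β1 |J2  (GY GY1: same side as bond 0)
β3 |J2  (C1 outputs effort q/C1)
β4 |R1  (closing 1-jn rule on J2)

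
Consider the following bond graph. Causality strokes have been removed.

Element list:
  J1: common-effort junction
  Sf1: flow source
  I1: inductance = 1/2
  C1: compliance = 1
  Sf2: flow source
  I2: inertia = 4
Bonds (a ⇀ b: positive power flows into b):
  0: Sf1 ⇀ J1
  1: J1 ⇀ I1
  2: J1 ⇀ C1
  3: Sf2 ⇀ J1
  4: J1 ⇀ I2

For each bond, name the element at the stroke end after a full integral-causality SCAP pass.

bond 0 stroke at Sf1
bond 1 stroke at I1
bond 2 stroke at J1
bond 3 stroke at Sf2
bond 4 stroke at I2

bond 0 stroke at Sf1  (Sf1 fixes flow; stroke at Sf1)
bond 3 stroke at Sf2  (Sf2 fixes flow; stroke at Sf2)
bond 1 stroke at I1  (prefer integral on I1)
bond 2 stroke at J1  (prefer integral on C1)
bond 4 stroke at I2  (J1: bond 2 brought effort, rest push out)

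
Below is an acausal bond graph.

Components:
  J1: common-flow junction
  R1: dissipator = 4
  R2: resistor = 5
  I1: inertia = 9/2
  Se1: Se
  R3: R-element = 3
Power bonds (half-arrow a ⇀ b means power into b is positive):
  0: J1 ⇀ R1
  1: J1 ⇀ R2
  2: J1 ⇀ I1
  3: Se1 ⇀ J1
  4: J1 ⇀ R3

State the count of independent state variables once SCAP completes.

1  (I1 all integral)

β3 stroke→J1  (Se1 (Se) sets effort on bond)
β2 stroke→I1  (prefer integral on I1)
β0 stroke→J1  (common-f at J1 fixed by 2)
β1 stroke→J1  (J1 flow already set via bond 2)
β4 stroke→J1  (1-jn J1 has f-setter on 2)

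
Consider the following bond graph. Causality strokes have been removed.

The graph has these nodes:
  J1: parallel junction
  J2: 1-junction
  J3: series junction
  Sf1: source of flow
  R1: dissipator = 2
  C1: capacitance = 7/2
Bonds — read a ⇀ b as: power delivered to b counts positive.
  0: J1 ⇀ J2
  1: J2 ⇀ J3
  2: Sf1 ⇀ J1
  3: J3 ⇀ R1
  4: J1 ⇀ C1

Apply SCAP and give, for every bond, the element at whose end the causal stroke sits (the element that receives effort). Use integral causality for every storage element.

bond 2 →Sf1  (Sf1 (Sf) sets flow on bond)
bond 4 →J1  (prefer integral on C1)
bond 0 →J2  (J1: bond 4 brought effort, rest push out)
bond 1 →J3  (only one flow-in slot at J2)
bond 3 →R1  (only one flow-in slot at J3)

β0 stroke at J2
β1 stroke at J3
β2 stroke at Sf1
β3 stroke at R1
β4 stroke at J1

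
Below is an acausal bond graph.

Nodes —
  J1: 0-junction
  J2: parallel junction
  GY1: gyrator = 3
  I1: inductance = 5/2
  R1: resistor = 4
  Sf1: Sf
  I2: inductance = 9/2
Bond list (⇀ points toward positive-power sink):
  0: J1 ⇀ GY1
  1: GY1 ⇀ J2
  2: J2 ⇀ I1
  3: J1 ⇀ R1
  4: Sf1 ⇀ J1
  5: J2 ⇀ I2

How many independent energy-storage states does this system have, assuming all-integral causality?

b4 →Sf1  (source Sf1 imposes f)
b2 →I1  (I1 integral (f out))
b5 →I2  (I2: I, integral causality)
b1 →J2  (closing 0-jn rule on J2)
b0 →J1  (GY GY1: same side as bond 1)
b3 →R1  (J1 effort already set via bond 0)

2  (I1, I2 all integral)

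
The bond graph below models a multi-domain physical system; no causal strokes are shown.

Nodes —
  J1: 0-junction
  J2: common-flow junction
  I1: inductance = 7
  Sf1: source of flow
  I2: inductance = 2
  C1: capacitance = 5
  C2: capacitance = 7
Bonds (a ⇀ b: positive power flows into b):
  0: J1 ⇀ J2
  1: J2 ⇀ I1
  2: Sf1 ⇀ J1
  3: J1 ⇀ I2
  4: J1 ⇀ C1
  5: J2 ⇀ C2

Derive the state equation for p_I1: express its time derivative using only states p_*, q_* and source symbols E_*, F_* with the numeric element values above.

dp_I1/dt = q_C1/5 - q_C2/7

#2 stroke at Sf1  (source Sf1 imposes f)
#1 stroke at I1  (I1: I, integral causality)
#0 stroke at J2  (J2: bond 1 brought flow, rest push out)
#5 stroke at J2  (1-jn J2 has f-setter on 1)
#3 stroke at I2  (I2: I, integral causality)
#4 stroke at J1  (only one effort-in slot at J1)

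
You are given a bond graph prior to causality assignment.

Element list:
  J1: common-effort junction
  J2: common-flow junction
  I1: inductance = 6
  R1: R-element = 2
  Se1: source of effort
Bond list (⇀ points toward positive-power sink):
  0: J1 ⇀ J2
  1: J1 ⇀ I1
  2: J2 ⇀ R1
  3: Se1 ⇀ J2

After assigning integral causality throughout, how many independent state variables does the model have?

1  (I1 all integral)

#3 stroke at J2  (source Se1 imposes e)
#1 stroke at I1  (I1: I, integral causality)
#0 stroke at J1  (J1: last free bond brings effort in)
#2 stroke at J2  (J2 flow already set via bond 0)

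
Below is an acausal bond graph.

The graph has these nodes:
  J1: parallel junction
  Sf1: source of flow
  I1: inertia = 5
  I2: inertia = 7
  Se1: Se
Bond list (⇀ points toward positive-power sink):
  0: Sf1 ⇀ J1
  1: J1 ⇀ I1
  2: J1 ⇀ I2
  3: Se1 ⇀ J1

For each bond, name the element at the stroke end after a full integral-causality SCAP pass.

#0 stroke→Sf1
#1 stroke→I1
#2 stroke→I2
#3 stroke→J1

β0 →Sf1  (Sf1 fixes flow; stroke at Sf1)
β3 →J1  (Se1 fixes effort; stroke away)
β1 →I1  (0-jn J1 has e-setter on 3)
β2 →I2  (J1: bond 3 brought effort, rest push out)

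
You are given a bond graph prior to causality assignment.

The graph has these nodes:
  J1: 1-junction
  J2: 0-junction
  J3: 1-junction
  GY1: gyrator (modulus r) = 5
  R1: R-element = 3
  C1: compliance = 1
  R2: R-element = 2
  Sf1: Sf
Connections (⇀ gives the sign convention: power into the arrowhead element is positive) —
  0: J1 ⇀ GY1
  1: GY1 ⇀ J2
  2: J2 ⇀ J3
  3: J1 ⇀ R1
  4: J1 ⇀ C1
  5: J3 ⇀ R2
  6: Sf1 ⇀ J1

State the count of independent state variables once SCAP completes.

bond 6 →Sf1  (Sf1: flow source, stroke at near end)
bond 0 →J1  (J1 flow already set via bond 6)
bond 3 →J1  (common-f at J1 fixed by 6)
bond 4 →J1  (J1: bond 6 brought flow, rest push out)
bond 1 →J2  (GY1: gyrator matches bond 0)
bond 2 →J3  (0-jn J2 has e-setter on 1)
bond 5 →R2  (J3 needs exactly one f-in)

1  (C1 all integral)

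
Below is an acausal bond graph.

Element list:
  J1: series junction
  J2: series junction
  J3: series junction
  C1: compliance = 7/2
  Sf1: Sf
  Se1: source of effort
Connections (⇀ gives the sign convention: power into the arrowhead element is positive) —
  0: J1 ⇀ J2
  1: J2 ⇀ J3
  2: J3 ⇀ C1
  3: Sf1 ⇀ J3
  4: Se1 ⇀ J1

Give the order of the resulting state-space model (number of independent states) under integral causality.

1  (C1 all integral)

b3 stroke→Sf1  (Sf1 (Sf) sets flow on bond)
b4 stroke→J1  (Se1 fixes effort; stroke away)
b0 stroke→J2  (J1: last free bond brings flow in)
b1 stroke→J3  (J2 needs exactly one f-in)
b2 stroke→J3  (J3 flow already set via bond 3)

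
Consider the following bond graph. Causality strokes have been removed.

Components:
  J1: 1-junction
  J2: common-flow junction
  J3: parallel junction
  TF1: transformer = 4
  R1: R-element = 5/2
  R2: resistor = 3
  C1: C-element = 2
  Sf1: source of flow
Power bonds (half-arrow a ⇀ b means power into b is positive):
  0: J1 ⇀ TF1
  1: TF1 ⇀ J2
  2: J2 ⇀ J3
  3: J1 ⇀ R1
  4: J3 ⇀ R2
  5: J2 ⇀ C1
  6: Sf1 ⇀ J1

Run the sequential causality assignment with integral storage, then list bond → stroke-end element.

β0 |J1
β1 |TF1
β2 |J2
β3 |J1
β4 |J3
β5 |J2
β6 |Sf1

β6 |Sf1  (source Sf1 imposes f)
β0 |J1  (J1 flow already set via bond 6)
β3 |J1  (common-f at J1 fixed by 6)
β1 |TF1  (TF1: transformer flips bond 0)
β2 |J2  (1-jn J2 has f-setter on 1)
β5 |J2  (J2 flow already set via bond 1)
β4 |J3  (J3: last free bond brings effort in)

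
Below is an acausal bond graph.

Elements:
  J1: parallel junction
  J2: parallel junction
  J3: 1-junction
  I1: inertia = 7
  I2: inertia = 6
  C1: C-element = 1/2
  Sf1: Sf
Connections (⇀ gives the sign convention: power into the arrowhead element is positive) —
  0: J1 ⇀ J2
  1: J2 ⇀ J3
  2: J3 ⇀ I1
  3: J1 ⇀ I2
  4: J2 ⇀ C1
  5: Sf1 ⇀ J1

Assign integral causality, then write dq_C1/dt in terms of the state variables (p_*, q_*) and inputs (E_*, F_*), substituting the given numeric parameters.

#5 |Sf1  (Sf1: flow source, stroke at near end)
#2 |I1  (prefer integral on I1)
#1 |J3  (common-f at J3 fixed by 2)
#3 |I2  (prefer integral on I2)
#0 |J1  (J1 needs exactly one e-in)
#4 |J2  (only one effort-in slot at J2)

dq_C1/dt = F_Sf1 - p_I1/7 - p_I2/6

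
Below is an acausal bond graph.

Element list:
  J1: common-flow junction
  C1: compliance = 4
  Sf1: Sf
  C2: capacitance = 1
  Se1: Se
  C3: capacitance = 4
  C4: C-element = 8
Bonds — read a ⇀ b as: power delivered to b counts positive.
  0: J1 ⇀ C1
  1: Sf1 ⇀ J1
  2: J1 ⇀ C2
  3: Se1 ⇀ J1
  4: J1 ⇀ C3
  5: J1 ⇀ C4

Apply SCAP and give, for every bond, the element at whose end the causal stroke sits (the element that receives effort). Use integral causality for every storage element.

#1 stroke→Sf1  (Sf1 fixes flow; stroke at Sf1)
#3 stroke→J1  (Se1: effort source, stroke at far end)
#0 stroke→J1  (J1: bond 1 brought flow, rest push out)
#2 stroke→J1  (J1 flow already set via bond 1)
#4 stroke→J1  (common-f at J1 fixed by 1)
#5 stroke→J1  (J1 flow already set via bond 1)

β0 →J1
β1 →Sf1
β2 →J1
β3 →J1
β4 →J1
β5 →J1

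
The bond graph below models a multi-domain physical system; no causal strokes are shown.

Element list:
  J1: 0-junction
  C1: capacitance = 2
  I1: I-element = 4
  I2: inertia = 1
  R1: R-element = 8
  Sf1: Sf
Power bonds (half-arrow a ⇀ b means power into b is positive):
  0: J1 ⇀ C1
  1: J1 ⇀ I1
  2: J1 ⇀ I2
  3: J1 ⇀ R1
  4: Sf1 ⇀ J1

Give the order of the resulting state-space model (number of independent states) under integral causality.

β4 →Sf1  (Sf1 (Sf) sets flow on bond)
β0 →J1  (C1 outputs effort q/C1)
β1 →I1  (common-e at J1 fixed by 0)
β2 →I2  (J1: bond 0 brought effort, rest push out)
β3 →R1  (J1 effort already set via bond 0)

3  (C1, I1, I2 all integral)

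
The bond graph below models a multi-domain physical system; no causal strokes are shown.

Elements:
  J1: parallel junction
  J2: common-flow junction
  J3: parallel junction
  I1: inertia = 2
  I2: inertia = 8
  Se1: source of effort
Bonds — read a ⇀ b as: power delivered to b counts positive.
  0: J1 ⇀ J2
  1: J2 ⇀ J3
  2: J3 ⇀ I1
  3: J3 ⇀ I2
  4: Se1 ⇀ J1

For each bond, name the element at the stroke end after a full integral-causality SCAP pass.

#4 stroke→J1  (source Se1 imposes e)
#0 stroke→J2  (J1: bond 4 brought effort, rest push out)
#1 stroke→J3  (only one flow-in slot at J2)
#2 stroke→I1  (J3: bond 1 brought effort, rest push out)
#3 stroke→I2  (0-jn J3 has e-setter on 1)

#0 |J2
#1 |J3
#2 |I1
#3 |I2
#4 |J1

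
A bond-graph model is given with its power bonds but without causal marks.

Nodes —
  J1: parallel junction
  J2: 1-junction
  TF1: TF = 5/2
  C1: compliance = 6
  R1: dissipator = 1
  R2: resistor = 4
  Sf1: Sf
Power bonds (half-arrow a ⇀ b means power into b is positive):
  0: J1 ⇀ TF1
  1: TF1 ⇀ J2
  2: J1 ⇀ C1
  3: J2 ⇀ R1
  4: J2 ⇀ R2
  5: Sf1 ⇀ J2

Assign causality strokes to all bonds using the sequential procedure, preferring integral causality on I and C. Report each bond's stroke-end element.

b0 →TF1
b1 →J2
b2 →J1
b3 →J2
b4 →J2
b5 →Sf1

b5 |Sf1  (Sf1 (Sf) sets flow on bond)
b1 |J2  (common-f at J2 fixed by 5)
b3 |J2  (J2: bond 5 brought flow, rest push out)
b4 |J2  (J2: bond 5 brought flow, rest push out)
b0 |TF1  (TF1 one-in-one-out from 1)
b2 |J1  (J1: last free bond brings effort in)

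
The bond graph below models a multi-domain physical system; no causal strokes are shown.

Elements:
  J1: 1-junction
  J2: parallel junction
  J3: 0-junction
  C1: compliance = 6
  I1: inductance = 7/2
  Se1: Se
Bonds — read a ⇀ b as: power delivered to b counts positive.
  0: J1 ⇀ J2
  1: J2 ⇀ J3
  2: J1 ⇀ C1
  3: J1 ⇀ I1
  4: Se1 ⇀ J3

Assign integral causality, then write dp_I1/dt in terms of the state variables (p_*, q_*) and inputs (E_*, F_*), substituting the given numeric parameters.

b4 stroke→J3  (Se1: effort source, stroke at far end)
b1 stroke→J2  (J3: bond 4 brought effort, rest push out)
b0 stroke→J1  (0-jn J2 has e-setter on 1)
b2 stroke→J1  (C1 integral (e out))
b3 stroke→I1  (J1: last free bond brings flow in)

dp_I1/dt = -E_Se1 - q_C1/6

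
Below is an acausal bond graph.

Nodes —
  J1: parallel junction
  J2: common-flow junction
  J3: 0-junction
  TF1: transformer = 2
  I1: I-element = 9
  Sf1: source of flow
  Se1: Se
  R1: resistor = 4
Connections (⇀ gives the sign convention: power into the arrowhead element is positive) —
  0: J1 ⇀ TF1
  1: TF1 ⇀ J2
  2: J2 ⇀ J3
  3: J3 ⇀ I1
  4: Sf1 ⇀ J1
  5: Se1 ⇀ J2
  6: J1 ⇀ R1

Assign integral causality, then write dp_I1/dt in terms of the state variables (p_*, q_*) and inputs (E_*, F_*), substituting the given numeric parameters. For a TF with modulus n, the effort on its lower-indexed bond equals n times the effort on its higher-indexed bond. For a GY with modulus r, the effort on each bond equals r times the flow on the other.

dp_I1/dt = E_Se1 + 2*F_Sf1 - p_I1/9

b4 →Sf1  (source Sf1 imposes f)
b5 →J2  (Se1 fixes effort; stroke away)
b3 →I1  (I1 integral (f out))
b2 →J3  (closing 0-jn rule on J3)
b1 →J2  (J2 flow already set via bond 2)
b0 →TF1  (TF1: transformer flips bond 1)
b6 →J1  (J1 needs exactly one e-in)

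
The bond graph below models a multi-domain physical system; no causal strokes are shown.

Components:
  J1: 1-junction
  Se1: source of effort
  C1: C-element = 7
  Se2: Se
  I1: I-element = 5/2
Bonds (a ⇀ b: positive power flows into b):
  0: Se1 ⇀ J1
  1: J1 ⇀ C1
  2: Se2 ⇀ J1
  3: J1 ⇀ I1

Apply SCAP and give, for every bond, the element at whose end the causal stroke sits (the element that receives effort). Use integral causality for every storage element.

#0 stroke→J1
#1 stroke→J1
#2 stroke→J1
#3 stroke→I1

bond 0 stroke→J1  (source Se1 imposes e)
bond 2 stroke→J1  (source Se2 imposes e)
bond 1 stroke→J1  (C1 integral (e out))
bond 3 stroke→I1  (closing 1-jn rule on J1)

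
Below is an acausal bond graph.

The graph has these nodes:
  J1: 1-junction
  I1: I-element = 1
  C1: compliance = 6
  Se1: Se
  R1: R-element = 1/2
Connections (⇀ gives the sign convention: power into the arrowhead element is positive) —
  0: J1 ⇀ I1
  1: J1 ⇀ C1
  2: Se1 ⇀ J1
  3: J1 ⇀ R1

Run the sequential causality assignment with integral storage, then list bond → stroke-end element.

bond 0 |I1
bond 1 |J1
bond 2 |J1
bond 3 |J1

bond 2 →J1  (Se1: effort source, stroke at far end)
bond 0 →I1  (I1 outputs flow p/I1)
bond 1 →J1  (common-f at J1 fixed by 0)
bond 3 →J1  (common-f at J1 fixed by 0)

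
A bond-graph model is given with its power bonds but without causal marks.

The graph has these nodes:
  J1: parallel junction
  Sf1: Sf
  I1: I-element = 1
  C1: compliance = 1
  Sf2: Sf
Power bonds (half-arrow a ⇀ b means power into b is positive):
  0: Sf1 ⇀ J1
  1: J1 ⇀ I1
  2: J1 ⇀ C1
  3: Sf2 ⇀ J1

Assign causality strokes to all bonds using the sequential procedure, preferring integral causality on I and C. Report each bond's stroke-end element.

bond 0 →Sf1
bond 1 →I1
bond 2 →J1
bond 3 →Sf2

β0 stroke→Sf1  (source Sf1 imposes f)
β3 stroke→Sf2  (source Sf2 imposes f)
β1 stroke→I1  (I1: I, integral causality)
β2 stroke→J1  (only one effort-in slot at J1)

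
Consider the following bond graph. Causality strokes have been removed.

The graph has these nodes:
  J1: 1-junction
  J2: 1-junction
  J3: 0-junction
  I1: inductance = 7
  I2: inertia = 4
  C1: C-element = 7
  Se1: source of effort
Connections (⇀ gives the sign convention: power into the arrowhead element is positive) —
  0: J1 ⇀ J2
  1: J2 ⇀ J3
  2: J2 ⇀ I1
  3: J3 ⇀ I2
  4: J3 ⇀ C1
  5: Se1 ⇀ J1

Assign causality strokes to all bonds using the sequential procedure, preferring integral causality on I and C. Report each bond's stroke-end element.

#5 stroke at J1  (Se1: effort source, stroke at far end)
#0 stroke at J2  (J1 needs exactly one f-in)
#2 stroke at I1  (I1 outputs flow p/I1)
#1 stroke at J2  (J2 flow already set via bond 2)
#3 stroke at I2  (I2: I, integral causality)
#4 stroke at J3  (J3: last free bond brings effort in)

b0 stroke at J2
b1 stroke at J2
b2 stroke at I1
b3 stroke at I2
b4 stroke at J3
b5 stroke at J1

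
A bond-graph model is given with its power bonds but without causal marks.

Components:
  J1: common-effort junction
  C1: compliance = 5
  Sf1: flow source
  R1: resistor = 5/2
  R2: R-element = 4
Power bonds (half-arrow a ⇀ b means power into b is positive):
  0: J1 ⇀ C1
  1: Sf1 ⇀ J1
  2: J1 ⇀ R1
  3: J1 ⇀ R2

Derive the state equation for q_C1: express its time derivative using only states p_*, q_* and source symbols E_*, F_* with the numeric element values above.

dq_C1/dt = F_Sf1 - 13*q_C1/100

#1 |Sf1  (Sf1 (Sf) sets flow on bond)
#0 |J1  (C1: C, integral causality)
#2 |R1  (common-e at J1 fixed by 0)
#3 |R2  (0-jn J1 has e-setter on 0)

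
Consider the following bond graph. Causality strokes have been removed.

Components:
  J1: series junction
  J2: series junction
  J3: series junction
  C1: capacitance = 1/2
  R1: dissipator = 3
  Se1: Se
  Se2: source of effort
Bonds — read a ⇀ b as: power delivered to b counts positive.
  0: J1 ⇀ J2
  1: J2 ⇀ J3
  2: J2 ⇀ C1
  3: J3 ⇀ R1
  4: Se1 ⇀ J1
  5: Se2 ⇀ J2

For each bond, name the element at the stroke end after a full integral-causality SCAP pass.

#4 |J1  (Se1: effort source, stroke at far end)
#5 |J2  (Se2 (Se) sets effort on bond)
#0 |J2  (only one flow-in slot at J1)
#2 |J2  (prefer integral on C1)
#1 |J3  (J2 needs exactly one f-in)
#3 |R1  (only one flow-in slot at J3)

bond 0 →J2
bond 1 →J3
bond 2 →J2
bond 3 →R1
bond 4 →J1
bond 5 →J2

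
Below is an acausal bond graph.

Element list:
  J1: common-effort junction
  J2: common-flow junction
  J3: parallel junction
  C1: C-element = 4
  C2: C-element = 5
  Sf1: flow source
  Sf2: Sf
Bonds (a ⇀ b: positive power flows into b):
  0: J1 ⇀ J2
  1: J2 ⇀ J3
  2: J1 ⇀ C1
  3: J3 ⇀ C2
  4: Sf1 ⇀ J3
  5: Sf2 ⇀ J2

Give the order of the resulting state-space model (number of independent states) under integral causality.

bond 4 stroke→Sf1  (Sf1 (Sf) sets flow on bond)
bond 5 stroke→Sf2  (Sf2: flow source, stroke at near end)
bond 0 stroke→J2  (1-jn J2 has f-setter on 5)
bond 1 stroke→J2  (common-f at J2 fixed by 5)
bond 3 stroke→J3  (closing 0-jn rule on J3)
bond 2 stroke→J1  (J1 needs exactly one e-in)

2  (C1, C2 all integral)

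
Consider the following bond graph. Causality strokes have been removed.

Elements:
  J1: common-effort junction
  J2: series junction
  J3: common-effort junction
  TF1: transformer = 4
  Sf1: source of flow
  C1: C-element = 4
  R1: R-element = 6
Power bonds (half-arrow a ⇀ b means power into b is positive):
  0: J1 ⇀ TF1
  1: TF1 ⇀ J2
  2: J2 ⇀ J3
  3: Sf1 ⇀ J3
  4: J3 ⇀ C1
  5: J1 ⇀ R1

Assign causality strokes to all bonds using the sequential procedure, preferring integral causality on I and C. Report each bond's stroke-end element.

β0 |J1
β1 |TF1
β2 |J2
β3 |Sf1
β4 |J3
β5 |R1

bond 3 stroke→Sf1  (Sf1: flow source, stroke at near end)
bond 4 stroke→J3  (prefer integral on C1)
bond 2 stroke→J2  (J3: bond 4 brought effort, rest push out)
bond 1 stroke→TF1  (J2: last free bond brings flow in)
bond 0 stroke→J1  (TF1: transformer flips bond 1)
bond 5 stroke→R1  (0-jn J1 has e-setter on 0)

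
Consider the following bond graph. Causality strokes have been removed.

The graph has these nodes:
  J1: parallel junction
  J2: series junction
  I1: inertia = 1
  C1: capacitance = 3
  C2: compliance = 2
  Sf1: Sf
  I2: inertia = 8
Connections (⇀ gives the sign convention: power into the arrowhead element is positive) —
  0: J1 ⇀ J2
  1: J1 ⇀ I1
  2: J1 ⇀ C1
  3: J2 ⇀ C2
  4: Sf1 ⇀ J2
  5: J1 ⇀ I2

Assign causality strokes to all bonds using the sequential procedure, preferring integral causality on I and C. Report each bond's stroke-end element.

bond 4 stroke at Sf1  (Sf1 (Sf) sets flow on bond)
bond 0 stroke at J2  (J2 flow already set via bond 4)
bond 3 stroke at J2  (common-f at J2 fixed by 4)
bond 1 stroke at I1  (I1 integral (f out))
bond 2 stroke at J1  (C1 outputs effort q/C1)
bond 5 stroke at I2  (J1 effort already set via bond 2)

b0 stroke at J2
b1 stroke at I1
b2 stroke at J1
b3 stroke at J2
b4 stroke at Sf1
b5 stroke at I2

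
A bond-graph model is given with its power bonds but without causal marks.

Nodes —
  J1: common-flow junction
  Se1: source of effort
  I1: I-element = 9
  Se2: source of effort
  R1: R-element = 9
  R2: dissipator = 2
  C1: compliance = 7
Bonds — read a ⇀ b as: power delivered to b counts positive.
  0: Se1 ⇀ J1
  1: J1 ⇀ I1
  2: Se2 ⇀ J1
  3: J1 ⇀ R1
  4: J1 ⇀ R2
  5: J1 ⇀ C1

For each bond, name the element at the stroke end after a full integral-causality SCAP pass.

β0 stroke at J1  (source Se1 imposes e)
β2 stroke at J1  (Se2 fixes effort; stroke away)
β1 stroke at I1  (prefer integral on I1)
β3 stroke at J1  (J1: bond 1 brought flow, rest push out)
β4 stroke at J1  (common-f at J1 fixed by 1)
β5 stroke at J1  (J1: bond 1 brought flow, rest push out)

bond 0 stroke at J1
bond 1 stroke at I1
bond 2 stroke at J1
bond 3 stroke at J1
bond 4 stroke at J1
bond 5 stroke at J1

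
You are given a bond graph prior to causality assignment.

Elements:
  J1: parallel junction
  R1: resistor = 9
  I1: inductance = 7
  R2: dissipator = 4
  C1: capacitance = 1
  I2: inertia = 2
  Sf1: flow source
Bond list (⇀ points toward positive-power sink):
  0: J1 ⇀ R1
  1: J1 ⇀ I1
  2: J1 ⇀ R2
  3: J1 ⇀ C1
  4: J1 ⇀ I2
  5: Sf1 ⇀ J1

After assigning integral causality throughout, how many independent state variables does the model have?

3  (C1, I1, I2 all integral)

β5 stroke→Sf1  (Sf1 fixes flow; stroke at Sf1)
β1 stroke→I1  (I1 outputs flow p/I1)
β3 stroke→J1  (prefer integral on C1)
β0 stroke→R1  (J1 effort already set via bond 3)
β2 stroke→R2  (J1: bond 3 brought effort, rest push out)
β4 stroke→I2  (common-e at J1 fixed by 3)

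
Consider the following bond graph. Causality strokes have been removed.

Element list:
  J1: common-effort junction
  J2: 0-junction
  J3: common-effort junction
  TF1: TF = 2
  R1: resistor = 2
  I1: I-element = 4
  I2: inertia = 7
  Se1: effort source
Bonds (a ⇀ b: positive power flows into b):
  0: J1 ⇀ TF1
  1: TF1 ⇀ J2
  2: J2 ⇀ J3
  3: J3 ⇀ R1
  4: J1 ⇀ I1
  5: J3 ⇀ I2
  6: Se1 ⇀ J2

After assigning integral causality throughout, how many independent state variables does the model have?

2  (I1, I2 all integral)

#6 stroke at J2  (source Se1 imposes e)
#1 stroke at TF1  (J2: bond 6 brought effort, rest push out)
#2 stroke at J3  (J2 effort already set via bond 6)
#3 stroke at R1  (J3: bond 2 brought effort, rest push out)
#5 stroke at I2  (0-jn J3 has e-setter on 2)
#0 stroke at J1  (TF1: transformer flips bond 1)
#4 stroke at I1  (J1: bond 0 brought effort, rest push out)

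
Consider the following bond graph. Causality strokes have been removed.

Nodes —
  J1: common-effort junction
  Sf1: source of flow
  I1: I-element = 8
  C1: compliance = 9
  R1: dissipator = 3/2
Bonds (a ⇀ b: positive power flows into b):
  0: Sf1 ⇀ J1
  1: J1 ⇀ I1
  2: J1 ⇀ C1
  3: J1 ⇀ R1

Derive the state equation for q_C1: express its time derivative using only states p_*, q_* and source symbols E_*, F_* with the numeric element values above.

dq_C1/dt = F_Sf1 - p_I1/8 - 2*q_C1/27

b0 stroke at Sf1  (Sf1 fixes flow; stroke at Sf1)
b1 stroke at I1  (I1: I, integral causality)
b2 stroke at J1  (C1 outputs effort q/C1)
b3 stroke at R1  (J1: bond 2 brought effort, rest push out)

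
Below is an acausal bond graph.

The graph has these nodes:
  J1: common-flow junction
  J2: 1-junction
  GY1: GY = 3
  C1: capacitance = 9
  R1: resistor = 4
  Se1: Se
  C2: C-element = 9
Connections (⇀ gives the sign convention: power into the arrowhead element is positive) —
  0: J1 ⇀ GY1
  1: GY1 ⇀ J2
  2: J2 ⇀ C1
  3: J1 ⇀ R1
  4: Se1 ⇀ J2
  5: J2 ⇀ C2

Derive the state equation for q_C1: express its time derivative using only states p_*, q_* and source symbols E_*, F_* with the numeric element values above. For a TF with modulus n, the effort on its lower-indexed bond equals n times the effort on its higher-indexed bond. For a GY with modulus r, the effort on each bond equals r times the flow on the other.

dq_C1/dt = 4*E_Se1/9 - 4*q_C1/81 - 4*q_C2/81

b4 stroke→J2  (source Se1 imposes e)
b2 stroke→J2  (C1 integral (e out))
b5 stroke→J2  (prefer integral on C2)
b1 stroke→GY1  (J2: last free bond brings flow in)
b0 stroke→GY1  (GY1 both-in/both-out from 1)
b3 stroke→J1  (common-f at J1 fixed by 0)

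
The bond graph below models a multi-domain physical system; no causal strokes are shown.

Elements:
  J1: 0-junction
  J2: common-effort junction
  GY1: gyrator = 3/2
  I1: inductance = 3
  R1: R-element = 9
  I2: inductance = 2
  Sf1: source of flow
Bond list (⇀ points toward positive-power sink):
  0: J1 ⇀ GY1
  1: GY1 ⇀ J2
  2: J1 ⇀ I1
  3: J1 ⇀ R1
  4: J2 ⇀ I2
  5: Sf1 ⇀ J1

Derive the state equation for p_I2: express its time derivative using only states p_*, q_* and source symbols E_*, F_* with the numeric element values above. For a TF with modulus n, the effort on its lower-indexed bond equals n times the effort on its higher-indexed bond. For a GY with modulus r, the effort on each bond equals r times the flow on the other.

dp_I2/dt = 3*F_Sf1/2 - p_I1/2 - p_I2/8

bond 5 stroke→Sf1  (Sf1: flow source, stroke at near end)
bond 2 stroke→I1  (prefer integral on I1)
bond 4 stroke→I2  (I2 outputs flow p/I2)
bond 1 stroke→J2  (J2: last free bond brings effort in)
bond 0 stroke→J1  (GY1 both-in/both-out from 1)
bond 3 stroke→R1  (J1 effort already set via bond 0)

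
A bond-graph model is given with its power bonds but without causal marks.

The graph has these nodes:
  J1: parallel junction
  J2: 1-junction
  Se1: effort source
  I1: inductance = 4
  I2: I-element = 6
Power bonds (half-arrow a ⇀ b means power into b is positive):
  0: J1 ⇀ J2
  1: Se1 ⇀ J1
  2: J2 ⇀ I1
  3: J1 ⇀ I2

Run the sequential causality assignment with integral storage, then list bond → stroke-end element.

#0 |J2
#1 |J1
#2 |I1
#3 |I2

#1 stroke at J1  (Se1: effort source, stroke at far end)
#0 stroke at J2  (0-jn J1 has e-setter on 1)
#3 stroke at I2  (0-jn J1 has e-setter on 1)
#2 stroke at I1  (only one flow-in slot at J2)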